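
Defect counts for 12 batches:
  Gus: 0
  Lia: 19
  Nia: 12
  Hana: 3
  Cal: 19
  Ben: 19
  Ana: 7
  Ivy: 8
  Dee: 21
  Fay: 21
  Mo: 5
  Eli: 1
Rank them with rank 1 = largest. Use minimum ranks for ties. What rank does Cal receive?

Sorted (descending): 21, 21, 19, 19, 19, 12, 8, 7, 5, 3, 1, 0
The 2 values of 21 occupy positions 1–2 → each gets rank 1.
The 3 values of 19 occupy positions 3–5 → each gets rank 3.
Cal has value 19 → rank 3.

3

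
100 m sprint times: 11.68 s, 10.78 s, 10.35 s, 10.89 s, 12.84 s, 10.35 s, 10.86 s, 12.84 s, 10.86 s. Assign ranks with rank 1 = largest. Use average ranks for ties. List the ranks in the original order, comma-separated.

3, 7, 8.5, 4, 1.5, 8.5, 5.5, 1.5, 5.5

Sorted (descending): 12.84, 12.84, 11.68, 10.89, 10.86, 10.86, 10.78, 10.35, 10.35
The 2 values of 12.84 occupy positions 1–2 → average rank (1+2)/2 = 1.5.
The 2 values of 10.86 occupy positions 5–6 → average rank (5+6)/2 = 5.5.
The 2 values of 10.35 occupy positions 8–9 → average rank (8+9)/2 = 8.5.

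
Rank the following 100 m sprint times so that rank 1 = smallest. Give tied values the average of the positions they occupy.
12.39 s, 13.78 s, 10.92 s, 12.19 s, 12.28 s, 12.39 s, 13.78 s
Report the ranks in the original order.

4.5, 6.5, 1, 2, 3, 4.5, 6.5

Sorted (ascending): 10.92, 12.19, 12.28, 12.39, 12.39, 13.78, 13.78
The 2 values of 12.39 occupy positions 4–5 → average rank (4+5)/2 = 4.5.
The 2 values of 13.78 occupy positions 6–7 → average rank (6+7)/2 = 6.5.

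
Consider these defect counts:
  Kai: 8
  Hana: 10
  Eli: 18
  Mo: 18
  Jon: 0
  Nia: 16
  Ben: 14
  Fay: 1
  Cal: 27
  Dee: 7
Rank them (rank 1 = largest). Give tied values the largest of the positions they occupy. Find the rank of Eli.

Sorted (descending): 27, 18, 18, 16, 14, 10, 8, 7, 1, 0
The 2 values of 18 occupy positions 2–3 → each gets rank 3.
Eli has value 18 → rank 3.

3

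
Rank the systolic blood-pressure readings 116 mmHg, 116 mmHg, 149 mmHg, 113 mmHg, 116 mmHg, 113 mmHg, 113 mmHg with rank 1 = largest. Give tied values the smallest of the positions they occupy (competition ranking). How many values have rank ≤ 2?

Sorted (descending): 149, 116, 116, 116, 113, 113, 113
The 3 values of 116 occupy positions 2–4 → each gets rank 2.
The 3 values of 113 occupy positions 5–7 → each gets rank 5.
Ranks ≤ 2: {1, 2, 2, 2} → 4 values.

4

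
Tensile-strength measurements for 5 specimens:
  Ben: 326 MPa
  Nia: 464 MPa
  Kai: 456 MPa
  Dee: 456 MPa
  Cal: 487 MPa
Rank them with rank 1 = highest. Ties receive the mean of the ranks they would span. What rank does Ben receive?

Sorted (descending): 487, 464, 456, 456, 326
The 2 values of 456 occupy positions 3–4 → average rank (3+4)/2 = 3.5.
Ben has value 326 MPa → rank 5.

5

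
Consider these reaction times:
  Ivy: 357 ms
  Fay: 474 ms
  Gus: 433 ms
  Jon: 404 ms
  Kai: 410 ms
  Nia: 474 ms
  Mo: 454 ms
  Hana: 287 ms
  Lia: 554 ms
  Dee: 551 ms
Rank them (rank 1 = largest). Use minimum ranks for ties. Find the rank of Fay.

Sorted (descending): 554, 551, 474, 474, 454, 433, 410, 404, 357, 287
The 2 values of 474 occupy positions 3–4 → each gets rank 3.
Fay has value 474 ms → rank 3.

3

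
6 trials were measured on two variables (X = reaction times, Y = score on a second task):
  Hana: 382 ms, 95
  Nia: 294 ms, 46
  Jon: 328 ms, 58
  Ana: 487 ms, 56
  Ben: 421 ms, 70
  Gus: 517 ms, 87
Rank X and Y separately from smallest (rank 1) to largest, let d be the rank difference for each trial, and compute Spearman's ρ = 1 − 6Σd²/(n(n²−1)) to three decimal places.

Ranks of variable 1: 3, 1, 2, 5, 4, 6
Ranks of variable 2: 6, 1, 3, 2, 4, 5
d = r₁ − r₂: -3, 0, -1, 3, 0, 1
d²: 9, 0, 1, 9, 0, 1; Σd² = 20
ρ = 1 − 6·20/(6·35) = 1 − 120/210 = 0.429

0.429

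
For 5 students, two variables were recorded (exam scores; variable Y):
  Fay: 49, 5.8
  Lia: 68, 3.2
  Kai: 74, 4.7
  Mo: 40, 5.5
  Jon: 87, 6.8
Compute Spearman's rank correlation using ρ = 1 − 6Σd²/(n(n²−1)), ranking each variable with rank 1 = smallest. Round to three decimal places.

Ranks of variable 1: 2, 3, 4, 1, 5
Ranks of variable 2: 4, 1, 2, 3, 5
d = r₁ − r₂: -2, 2, 2, -2, 0
d²: 4, 4, 4, 4, 0; Σd² = 16
ρ = 1 − 6·16/(5·24) = 1 − 96/120 = 0.200

0.200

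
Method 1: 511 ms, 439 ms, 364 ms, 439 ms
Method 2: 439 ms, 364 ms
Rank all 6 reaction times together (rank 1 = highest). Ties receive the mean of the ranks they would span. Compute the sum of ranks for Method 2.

Sorted (descending): 511, 439, 439, 439, 364, 364
The 3 values of 439 occupy positions 2–4 → average rank 3.
The 2 values of 364 occupy positions 5–6 → average rank (5+6)/2 = 5.5.
Method 2 values → pooled ranks: 439→3, 364→5.5
Rank sum = 3 + 5.5 = 8.5

8.5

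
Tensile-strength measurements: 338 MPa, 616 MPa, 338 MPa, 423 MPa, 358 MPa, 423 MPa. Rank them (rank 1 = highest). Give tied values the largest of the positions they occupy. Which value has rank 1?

Sorted (descending): 616, 423, 423, 358, 338, 338
The 2 values of 423 occupy positions 2–3 → each gets rank 3.
The 2 values of 338 occupy positions 5–6 → each gets rank 6.
Rank 1 → value 616.

616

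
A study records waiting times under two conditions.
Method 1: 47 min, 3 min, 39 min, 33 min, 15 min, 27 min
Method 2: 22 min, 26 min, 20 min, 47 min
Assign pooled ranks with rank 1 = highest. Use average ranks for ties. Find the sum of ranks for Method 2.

Sorted (descending): 47, 47, 39, 33, 27, 26, 22, 20, 15, 3
The 2 values of 47 occupy positions 1–2 → average rank (1+2)/2 = 1.5.
Method 2 values → pooled ranks: 22→7, 26→6, 20→8, 47→1.5
Rank sum = 7 + 6 + 8 + 1.5 = 22.5

22.5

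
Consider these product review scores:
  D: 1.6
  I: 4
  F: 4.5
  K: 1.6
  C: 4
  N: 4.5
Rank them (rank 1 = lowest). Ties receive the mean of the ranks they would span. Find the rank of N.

Sorted (ascending): 1.6, 1.6, 4, 4, 4.5, 4.5
The 2 values of 1.6 occupy positions 1–2 → average rank (1+2)/2 = 1.5.
The 2 values of 4 occupy positions 3–4 → average rank (3+4)/2 = 3.5.
The 2 values of 4.5 occupy positions 5–6 → average rank (5+6)/2 = 5.5.
N has value 4.5 → rank 5.5.

5.5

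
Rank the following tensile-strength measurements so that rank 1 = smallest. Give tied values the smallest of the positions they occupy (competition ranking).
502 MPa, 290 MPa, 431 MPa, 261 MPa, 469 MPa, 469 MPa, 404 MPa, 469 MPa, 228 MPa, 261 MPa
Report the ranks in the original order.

Sorted (ascending): 228, 261, 261, 290, 404, 431, 469, 469, 469, 502
The 2 values of 261 occupy positions 2–3 → each gets rank 2.
The 3 values of 469 occupy positions 7–9 → each gets rank 7.

10, 4, 6, 2, 7, 7, 5, 7, 1, 2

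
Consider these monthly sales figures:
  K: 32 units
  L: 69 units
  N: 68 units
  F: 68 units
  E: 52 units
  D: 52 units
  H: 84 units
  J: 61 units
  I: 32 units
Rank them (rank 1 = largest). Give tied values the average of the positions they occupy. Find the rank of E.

Sorted (descending): 84, 69, 68, 68, 61, 52, 52, 32, 32
The 2 values of 68 occupy positions 3–4 → average rank (3+4)/2 = 3.5.
The 2 values of 52 occupy positions 6–7 → average rank (6+7)/2 = 6.5.
The 2 values of 32 occupy positions 8–9 → average rank (8+9)/2 = 8.5.
E has value 52 units → rank 6.5.

6.5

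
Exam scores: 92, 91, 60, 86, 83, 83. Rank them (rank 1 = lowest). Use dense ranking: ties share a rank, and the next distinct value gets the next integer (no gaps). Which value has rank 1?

60

Sorted (ascending): 60, 83, 83, 86, 91, 92
The 2 values of 83 share dense rank 2.
Remaining distinct values take the next consecutive integers.
Rank 1 → value 60.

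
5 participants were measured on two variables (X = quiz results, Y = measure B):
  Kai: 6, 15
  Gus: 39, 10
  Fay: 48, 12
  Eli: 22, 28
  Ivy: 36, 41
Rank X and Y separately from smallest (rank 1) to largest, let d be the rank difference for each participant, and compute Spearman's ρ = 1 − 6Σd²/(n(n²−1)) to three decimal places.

Ranks of variable 1: 1, 4, 5, 2, 3
Ranks of variable 2: 3, 1, 2, 4, 5
d = r₁ − r₂: -2, 3, 3, -2, -2
d²: 4, 9, 9, 4, 4; Σd² = 30
ρ = 1 − 6·30/(5·24) = 1 − 180/120 = -0.500

-0.500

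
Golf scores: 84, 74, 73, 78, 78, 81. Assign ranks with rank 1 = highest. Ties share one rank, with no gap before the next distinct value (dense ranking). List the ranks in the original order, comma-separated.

1, 4, 5, 3, 3, 2

Sorted (descending): 84, 81, 78, 78, 74, 73
The 2 values of 78 share dense rank 3.
Remaining distinct values take the next consecutive integers.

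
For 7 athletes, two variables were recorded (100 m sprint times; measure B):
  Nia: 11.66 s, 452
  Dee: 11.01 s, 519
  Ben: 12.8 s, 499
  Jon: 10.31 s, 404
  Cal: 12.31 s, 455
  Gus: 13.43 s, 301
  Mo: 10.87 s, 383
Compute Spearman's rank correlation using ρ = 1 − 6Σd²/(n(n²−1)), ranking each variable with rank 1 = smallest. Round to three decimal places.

Ranks of variable 1: 4, 3, 6, 1, 5, 7, 2
Ranks of variable 2: 4, 7, 6, 3, 5, 1, 2
d = r₁ − r₂: 0, -4, 0, -2, 0, 6, 0
d²: 0, 16, 0, 4, 0, 36, 0; Σd² = 56
ρ = 1 − 6·56/(7·48) = 1 − 336/336 = 0.000

0.000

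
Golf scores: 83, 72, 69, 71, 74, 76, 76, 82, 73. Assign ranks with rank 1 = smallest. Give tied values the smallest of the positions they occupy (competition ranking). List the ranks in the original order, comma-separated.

9, 3, 1, 2, 5, 6, 6, 8, 4

Sorted (ascending): 69, 71, 72, 73, 74, 76, 76, 82, 83
The 2 values of 76 occupy positions 6–7 → each gets rank 6.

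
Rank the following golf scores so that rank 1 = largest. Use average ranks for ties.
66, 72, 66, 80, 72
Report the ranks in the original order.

Sorted (descending): 80, 72, 72, 66, 66
The 2 values of 72 occupy positions 2–3 → average rank (2+3)/2 = 2.5.
The 2 values of 66 occupy positions 4–5 → average rank (4+5)/2 = 4.5.

4.5, 2.5, 4.5, 1, 2.5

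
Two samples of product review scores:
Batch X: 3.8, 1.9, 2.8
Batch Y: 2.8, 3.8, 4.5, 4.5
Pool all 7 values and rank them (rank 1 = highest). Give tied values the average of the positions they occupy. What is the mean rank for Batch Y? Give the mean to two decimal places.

3.00

Sorted (descending): 4.5, 4.5, 3.8, 3.8, 2.8, 2.8, 1.9
The 2 values of 4.5 occupy positions 1–2 → average rank (1+2)/2 = 1.5.
The 2 values of 3.8 occupy positions 3–4 → average rank (3+4)/2 = 3.5.
The 2 values of 2.8 occupy positions 5–6 → average rank (5+6)/2 = 5.5.
Batch Y values → pooled ranks: 2.8→5.5, 3.8→3.5, 4.5→1.5, 4.5→1.5
Mean rank = (5.5 + 3.5 + 1.5 + 1.5) / 4 = 3.00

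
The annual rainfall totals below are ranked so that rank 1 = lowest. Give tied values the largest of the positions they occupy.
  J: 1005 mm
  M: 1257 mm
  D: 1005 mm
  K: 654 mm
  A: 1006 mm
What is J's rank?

Sorted (ascending): 654, 1005, 1005, 1006, 1257
The 2 values of 1005 occupy positions 2–3 → each gets rank 3.
J has value 1005 mm → rank 3.

3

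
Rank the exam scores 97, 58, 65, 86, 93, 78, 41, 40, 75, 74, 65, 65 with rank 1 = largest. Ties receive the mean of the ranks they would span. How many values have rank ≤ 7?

Sorted (descending): 97, 93, 86, 78, 75, 74, 65, 65, 65, 58, 41, 40
The 3 values of 65 occupy positions 7–9 → average rank 8.
Ranks ≤ 7: {1, 2, 3, 4, 5, 6} → 6 values.

6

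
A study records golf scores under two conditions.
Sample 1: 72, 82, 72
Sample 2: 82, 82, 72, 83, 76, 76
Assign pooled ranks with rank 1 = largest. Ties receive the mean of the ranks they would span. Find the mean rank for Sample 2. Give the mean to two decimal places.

4.33

Sorted (descending): 83, 82, 82, 82, 76, 76, 72, 72, 72
The 3 values of 82 occupy positions 2–4 → average rank 3.
The 2 values of 76 occupy positions 5–6 → average rank (5+6)/2 = 5.5.
The 3 values of 72 occupy positions 7–9 → average rank 8.
Sample 2 values → pooled ranks: 82→3, 82→3, 72→8, 83→1, 76→5.5, 76→5.5
Mean rank = (3 + 3 + 8 + 1 + 5.5 + 5.5) / 6 = 4.33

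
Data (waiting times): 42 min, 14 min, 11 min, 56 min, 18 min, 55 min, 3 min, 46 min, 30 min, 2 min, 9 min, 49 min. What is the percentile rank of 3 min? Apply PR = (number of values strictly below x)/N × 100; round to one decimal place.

8.3

N = 12.
Strictly below 3: 1. Equal to 3: 1.
PR = 1/12 × 100 = 8.3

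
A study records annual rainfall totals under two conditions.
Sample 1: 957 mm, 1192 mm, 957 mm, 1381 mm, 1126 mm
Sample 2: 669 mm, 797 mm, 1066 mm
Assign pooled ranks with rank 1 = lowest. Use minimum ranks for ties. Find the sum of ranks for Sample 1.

Sorted (ascending): 669, 797, 957, 957, 1066, 1126, 1192, 1381
The 2 values of 957 occupy positions 3–4 → each gets rank 3.
Sample 1 values → pooled ranks: 957→3, 1192→7, 957→3, 1381→8, 1126→6
Rank sum = 3 + 7 + 3 + 8 + 6 = 27

27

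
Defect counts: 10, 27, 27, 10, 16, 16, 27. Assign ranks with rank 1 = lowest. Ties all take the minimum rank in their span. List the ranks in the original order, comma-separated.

Sorted (ascending): 10, 10, 16, 16, 27, 27, 27
The 2 values of 10 occupy positions 1–2 → each gets rank 1.
The 2 values of 16 occupy positions 3–4 → each gets rank 3.
The 3 values of 27 occupy positions 5–7 → each gets rank 5.

1, 5, 5, 1, 3, 3, 5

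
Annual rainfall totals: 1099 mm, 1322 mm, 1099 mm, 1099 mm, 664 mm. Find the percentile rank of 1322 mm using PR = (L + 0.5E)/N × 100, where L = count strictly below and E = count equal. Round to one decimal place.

N = 5.
Strictly below 1322: 4. Equal to 1322: 1.
PR = (4 + 0.5·1)/5 × 100 = 90.0

90.0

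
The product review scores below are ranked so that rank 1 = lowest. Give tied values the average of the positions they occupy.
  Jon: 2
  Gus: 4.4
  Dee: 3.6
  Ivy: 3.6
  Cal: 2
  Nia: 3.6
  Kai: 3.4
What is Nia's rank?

Sorted (ascending): 2, 2, 3.4, 3.6, 3.6, 3.6, 4.4
The 2 values of 2 occupy positions 1–2 → average rank (1+2)/2 = 1.5.
The 3 values of 3.6 occupy positions 4–6 → average rank 5.
Nia has value 3.6 → rank 5.

5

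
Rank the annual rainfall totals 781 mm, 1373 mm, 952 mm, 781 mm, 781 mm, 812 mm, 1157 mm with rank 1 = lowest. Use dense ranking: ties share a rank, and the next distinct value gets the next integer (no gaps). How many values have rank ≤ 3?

Sorted (ascending): 781, 781, 781, 812, 952, 1157, 1373
The 3 values of 781 share dense rank 1.
Remaining distinct values take the next consecutive integers.
Ranks ≤ 3: {1, 1, 1, 2, 3} → 5 values.

5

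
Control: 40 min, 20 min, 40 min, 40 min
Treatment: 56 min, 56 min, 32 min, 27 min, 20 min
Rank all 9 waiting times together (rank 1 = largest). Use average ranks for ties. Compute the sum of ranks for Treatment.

24.5

Sorted (descending): 56, 56, 40, 40, 40, 32, 27, 20, 20
The 2 values of 56 occupy positions 1–2 → average rank (1+2)/2 = 1.5.
The 3 values of 40 occupy positions 3–5 → average rank 4.
The 2 values of 20 occupy positions 8–9 → average rank (8+9)/2 = 8.5.
Treatment values → pooled ranks: 56→1.5, 56→1.5, 32→6, 27→7, 20→8.5
Rank sum = 1.5 + 1.5 + 6 + 7 + 8.5 = 24.5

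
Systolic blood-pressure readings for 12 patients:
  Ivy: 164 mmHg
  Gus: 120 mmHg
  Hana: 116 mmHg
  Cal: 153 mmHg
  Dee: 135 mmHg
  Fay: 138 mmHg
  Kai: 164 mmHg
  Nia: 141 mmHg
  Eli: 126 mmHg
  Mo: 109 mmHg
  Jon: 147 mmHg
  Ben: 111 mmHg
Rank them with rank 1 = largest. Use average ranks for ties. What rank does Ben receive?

11

Sorted (descending): 164, 164, 153, 147, 141, 138, 135, 126, 120, 116, 111, 109
The 2 values of 164 occupy positions 1–2 → average rank (1+2)/2 = 1.5.
Ben has value 111 mmHg → rank 11.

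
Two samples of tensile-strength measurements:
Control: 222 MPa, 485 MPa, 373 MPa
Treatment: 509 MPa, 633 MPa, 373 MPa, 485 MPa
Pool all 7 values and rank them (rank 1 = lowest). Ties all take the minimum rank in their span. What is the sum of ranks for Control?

7

Sorted (ascending): 222, 373, 373, 485, 485, 509, 633
The 2 values of 373 occupy positions 2–3 → each gets rank 2.
The 2 values of 485 occupy positions 4–5 → each gets rank 4.
Control values → pooled ranks: 222→1, 485→4, 373→2
Rank sum = 1 + 4 + 2 = 7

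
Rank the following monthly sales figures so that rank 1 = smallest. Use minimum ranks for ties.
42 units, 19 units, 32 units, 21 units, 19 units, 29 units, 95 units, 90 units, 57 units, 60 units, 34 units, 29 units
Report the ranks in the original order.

Sorted (ascending): 19, 19, 21, 29, 29, 32, 34, 42, 57, 60, 90, 95
The 2 values of 19 occupy positions 1–2 → each gets rank 1.
The 2 values of 29 occupy positions 4–5 → each gets rank 4.

8, 1, 6, 3, 1, 4, 12, 11, 9, 10, 7, 4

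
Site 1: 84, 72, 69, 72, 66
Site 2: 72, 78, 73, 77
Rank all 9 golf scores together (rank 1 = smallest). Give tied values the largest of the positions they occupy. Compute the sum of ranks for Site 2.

26

Sorted (ascending): 66, 69, 72, 72, 72, 73, 77, 78, 84
The 3 values of 72 occupy positions 3–5 → each gets rank 5.
Site 2 values → pooled ranks: 72→5, 78→8, 73→6, 77→7
Rank sum = 5 + 8 + 6 + 7 = 26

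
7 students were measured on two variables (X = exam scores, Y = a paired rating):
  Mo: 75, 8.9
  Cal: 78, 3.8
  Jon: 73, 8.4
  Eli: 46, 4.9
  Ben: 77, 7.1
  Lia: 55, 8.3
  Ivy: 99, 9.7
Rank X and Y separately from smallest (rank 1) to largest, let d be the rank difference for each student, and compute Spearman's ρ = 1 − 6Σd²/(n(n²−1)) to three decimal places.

Ranks of variable 1: 4, 6, 3, 1, 5, 2, 7
Ranks of variable 2: 6, 1, 5, 2, 3, 4, 7
d = r₁ − r₂: -2, 5, -2, -1, 2, -2, 0
d²: 4, 25, 4, 1, 4, 4, 0; Σd² = 42
ρ = 1 − 6·42/(7·48) = 1 − 252/336 = 0.250

0.250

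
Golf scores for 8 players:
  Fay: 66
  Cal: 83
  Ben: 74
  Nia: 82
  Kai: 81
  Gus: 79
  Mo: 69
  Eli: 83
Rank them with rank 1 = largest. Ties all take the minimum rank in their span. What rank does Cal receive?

1

Sorted (descending): 83, 83, 82, 81, 79, 74, 69, 66
The 2 values of 83 occupy positions 1–2 → each gets rank 1.
Cal has value 83 → rank 1.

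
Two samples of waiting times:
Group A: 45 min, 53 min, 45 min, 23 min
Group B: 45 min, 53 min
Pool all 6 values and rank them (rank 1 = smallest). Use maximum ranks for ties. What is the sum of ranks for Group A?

Sorted (ascending): 23, 45, 45, 45, 53, 53
The 3 values of 45 occupy positions 2–4 → each gets rank 4.
The 2 values of 53 occupy positions 5–6 → each gets rank 6.
Group A values → pooled ranks: 45→4, 53→6, 45→4, 23→1
Rank sum = 4 + 6 + 4 + 1 = 15

15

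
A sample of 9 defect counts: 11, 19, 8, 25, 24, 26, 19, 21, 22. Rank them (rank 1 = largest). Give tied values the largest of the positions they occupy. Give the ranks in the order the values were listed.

8, 7, 9, 2, 3, 1, 7, 5, 4

Sorted (descending): 26, 25, 24, 22, 21, 19, 19, 11, 8
The 2 values of 19 occupy positions 6–7 → each gets rank 7.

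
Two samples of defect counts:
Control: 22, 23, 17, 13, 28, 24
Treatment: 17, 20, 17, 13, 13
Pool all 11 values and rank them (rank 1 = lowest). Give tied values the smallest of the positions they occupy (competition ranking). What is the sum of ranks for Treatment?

Sorted (ascending): 13, 13, 13, 17, 17, 17, 20, 22, 23, 24, 28
The 3 values of 13 occupy positions 1–3 → each gets rank 1.
The 3 values of 17 occupy positions 4–6 → each gets rank 4.
Treatment values → pooled ranks: 17→4, 20→7, 17→4, 13→1, 13→1
Rank sum = 4 + 7 + 4 + 1 + 1 = 17

17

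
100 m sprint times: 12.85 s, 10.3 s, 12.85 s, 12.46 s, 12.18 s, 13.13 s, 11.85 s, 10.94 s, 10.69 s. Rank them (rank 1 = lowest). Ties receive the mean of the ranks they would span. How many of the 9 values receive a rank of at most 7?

Sorted (ascending): 10.3, 10.69, 10.94, 11.85, 12.18, 12.46, 12.85, 12.85, 13.13
The 2 values of 12.85 occupy positions 7–8 → average rank (7+8)/2 = 7.5.
Ranks ≤ 7: {1, 2, 3, 4, 5, 6} → 6 values.

6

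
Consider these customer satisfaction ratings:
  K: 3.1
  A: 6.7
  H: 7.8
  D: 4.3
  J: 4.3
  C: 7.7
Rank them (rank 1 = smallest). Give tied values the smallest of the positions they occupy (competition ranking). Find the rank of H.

6

Sorted (ascending): 3.1, 4.3, 4.3, 6.7, 7.7, 7.8
The 2 values of 4.3 occupy positions 2–3 → each gets rank 2.
H has value 7.8 → rank 6.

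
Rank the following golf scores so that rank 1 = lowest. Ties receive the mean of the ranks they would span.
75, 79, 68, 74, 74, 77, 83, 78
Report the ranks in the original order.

Sorted (ascending): 68, 74, 74, 75, 77, 78, 79, 83
The 2 values of 74 occupy positions 2–3 → average rank (2+3)/2 = 2.5.

4, 7, 1, 2.5, 2.5, 5, 8, 6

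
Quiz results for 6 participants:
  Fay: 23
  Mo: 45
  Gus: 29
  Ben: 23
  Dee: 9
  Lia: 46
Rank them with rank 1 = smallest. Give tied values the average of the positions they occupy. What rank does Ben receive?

Sorted (ascending): 9, 23, 23, 29, 45, 46
The 2 values of 23 occupy positions 2–3 → average rank (2+3)/2 = 2.5.
Ben has value 23 → rank 2.5.

2.5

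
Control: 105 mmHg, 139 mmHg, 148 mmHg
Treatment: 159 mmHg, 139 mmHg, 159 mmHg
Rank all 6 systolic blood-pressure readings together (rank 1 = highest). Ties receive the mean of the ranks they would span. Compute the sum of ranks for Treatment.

Sorted (descending): 159, 159, 148, 139, 139, 105
The 2 values of 159 occupy positions 1–2 → average rank (1+2)/2 = 1.5.
The 2 values of 139 occupy positions 4–5 → average rank (4+5)/2 = 4.5.
Treatment values → pooled ranks: 159→1.5, 139→4.5, 159→1.5
Rank sum = 1.5 + 4.5 + 1.5 = 7.5

7.5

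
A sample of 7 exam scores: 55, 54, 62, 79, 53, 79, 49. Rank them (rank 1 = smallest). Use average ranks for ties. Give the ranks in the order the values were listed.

4, 3, 5, 6.5, 2, 6.5, 1

Sorted (ascending): 49, 53, 54, 55, 62, 79, 79
The 2 values of 79 occupy positions 6–7 → average rank (6+7)/2 = 6.5.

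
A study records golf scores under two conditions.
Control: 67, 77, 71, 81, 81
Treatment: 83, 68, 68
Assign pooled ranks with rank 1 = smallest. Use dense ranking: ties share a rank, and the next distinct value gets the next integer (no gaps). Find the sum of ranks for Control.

Sorted (ascending): 67, 68, 68, 71, 77, 81, 81, 83
The 2 values of 68 share dense rank 2.
The 2 values of 81 share dense rank 5.
Remaining distinct values take the next consecutive integers.
Control values → pooled ranks: 67→1, 77→4, 71→3, 81→5, 81→5
Rank sum = 1 + 4 + 3 + 5 + 5 = 18

18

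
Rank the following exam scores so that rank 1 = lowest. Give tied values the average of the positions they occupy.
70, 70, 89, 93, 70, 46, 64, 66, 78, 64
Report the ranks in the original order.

Sorted (ascending): 46, 64, 64, 66, 70, 70, 70, 78, 89, 93
The 2 values of 64 occupy positions 2–3 → average rank (2+3)/2 = 2.5.
The 3 values of 70 occupy positions 5–7 → average rank 6.

6, 6, 9, 10, 6, 1, 2.5, 4, 8, 2.5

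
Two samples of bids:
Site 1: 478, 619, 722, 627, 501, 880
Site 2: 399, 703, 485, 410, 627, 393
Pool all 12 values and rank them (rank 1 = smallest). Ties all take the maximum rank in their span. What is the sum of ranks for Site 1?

49

Sorted (ascending): 393, 399, 410, 478, 485, 501, 619, 627, 627, 703, 722, 880
The 2 values of 627 occupy positions 8–9 → each gets rank 9.
Site 1 values → pooled ranks: 478→4, 619→7, 722→11, 627→9, 501→6, 880→12
Rank sum = 4 + 7 + 11 + 9 + 6 + 12 = 49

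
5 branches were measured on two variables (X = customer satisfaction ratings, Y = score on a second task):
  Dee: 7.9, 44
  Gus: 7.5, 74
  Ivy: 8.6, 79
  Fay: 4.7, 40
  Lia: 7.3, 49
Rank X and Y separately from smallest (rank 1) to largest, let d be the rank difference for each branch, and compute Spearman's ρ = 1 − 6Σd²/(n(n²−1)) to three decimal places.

Ranks of variable 1: 4, 3, 5, 1, 2
Ranks of variable 2: 2, 4, 5, 1, 3
d = r₁ − r₂: 2, -1, 0, 0, -1
d²: 4, 1, 0, 0, 1; Σd² = 6
ρ = 1 − 6·6/(5·24) = 1 − 36/120 = 0.700

0.700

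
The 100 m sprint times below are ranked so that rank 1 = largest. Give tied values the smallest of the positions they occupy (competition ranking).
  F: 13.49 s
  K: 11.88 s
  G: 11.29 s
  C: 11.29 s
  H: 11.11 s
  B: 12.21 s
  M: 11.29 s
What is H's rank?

Sorted (descending): 13.49, 12.21, 11.88, 11.29, 11.29, 11.29, 11.11
The 3 values of 11.29 occupy positions 4–6 → each gets rank 4.
H has value 11.11 s → rank 7.

7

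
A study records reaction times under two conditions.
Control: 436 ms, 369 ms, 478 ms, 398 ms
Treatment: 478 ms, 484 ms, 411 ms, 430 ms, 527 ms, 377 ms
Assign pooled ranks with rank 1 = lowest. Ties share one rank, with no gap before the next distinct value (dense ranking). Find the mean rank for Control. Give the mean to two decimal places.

Sorted (ascending): 369, 377, 398, 411, 430, 436, 478, 478, 484, 527
The 2 values of 478 share dense rank 7.
Remaining distinct values take the next consecutive integers.
Control values → pooled ranks: 436→6, 369→1, 478→7, 398→3
Mean rank = (6 + 1 + 7 + 3) / 4 = 4.25

4.25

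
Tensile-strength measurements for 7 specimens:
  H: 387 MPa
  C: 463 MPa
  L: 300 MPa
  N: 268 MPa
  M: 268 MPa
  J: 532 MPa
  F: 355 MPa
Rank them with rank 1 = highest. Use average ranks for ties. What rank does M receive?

Sorted (descending): 532, 463, 387, 355, 300, 268, 268
The 2 values of 268 occupy positions 6–7 → average rank (6+7)/2 = 6.5.
M has value 268 MPa → rank 6.5.

6.5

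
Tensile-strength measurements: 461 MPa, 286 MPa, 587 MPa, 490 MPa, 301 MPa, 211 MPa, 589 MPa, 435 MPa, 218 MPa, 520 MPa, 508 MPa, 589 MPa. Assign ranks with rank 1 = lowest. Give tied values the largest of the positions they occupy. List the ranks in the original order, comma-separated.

6, 3, 10, 7, 4, 1, 12, 5, 2, 9, 8, 12

Sorted (ascending): 211, 218, 286, 301, 435, 461, 490, 508, 520, 587, 589, 589
The 2 values of 589 occupy positions 11–12 → each gets rank 12.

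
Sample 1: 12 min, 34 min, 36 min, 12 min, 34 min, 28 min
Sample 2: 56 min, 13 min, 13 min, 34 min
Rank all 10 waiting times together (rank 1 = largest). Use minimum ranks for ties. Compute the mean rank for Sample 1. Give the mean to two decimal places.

5.33

Sorted (descending): 56, 36, 34, 34, 34, 28, 13, 13, 12, 12
The 3 values of 34 occupy positions 3–5 → each gets rank 3.
The 2 values of 13 occupy positions 7–8 → each gets rank 7.
The 2 values of 12 occupy positions 9–10 → each gets rank 9.
Sample 1 values → pooled ranks: 12→9, 34→3, 36→2, 12→9, 34→3, 28→6
Mean rank = (9 + 3 + 2 + 9 + 3 + 6) / 6 = 5.33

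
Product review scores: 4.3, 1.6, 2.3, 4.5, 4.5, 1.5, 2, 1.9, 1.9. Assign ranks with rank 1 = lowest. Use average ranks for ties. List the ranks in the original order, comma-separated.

7, 2, 6, 8.5, 8.5, 1, 5, 3.5, 3.5

Sorted (ascending): 1.5, 1.6, 1.9, 1.9, 2, 2.3, 4.3, 4.5, 4.5
The 2 values of 1.9 occupy positions 3–4 → average rank (3+4)/2 = 3.5.
The 2 values of 4.5 occupy positions 8–9 → average rank (8+9)/2 = 8.5.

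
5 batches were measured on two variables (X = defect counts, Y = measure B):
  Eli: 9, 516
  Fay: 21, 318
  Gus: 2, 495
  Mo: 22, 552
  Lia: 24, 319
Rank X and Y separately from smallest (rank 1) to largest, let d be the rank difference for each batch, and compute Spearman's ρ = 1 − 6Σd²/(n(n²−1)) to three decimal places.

Ranks of variable 1: 2, 3, 1, 4, 5
Ranks of variable 2: 4, 1, 3, 5, 2
d = r₁ − r₂: -2, 2, -2, -1, 3
d²: 4, 4, 4, 1, 9; Σd² = 22
ρ = 1 − 6·22/(5·24) = 1 − 132/120 = -0.100

-0.100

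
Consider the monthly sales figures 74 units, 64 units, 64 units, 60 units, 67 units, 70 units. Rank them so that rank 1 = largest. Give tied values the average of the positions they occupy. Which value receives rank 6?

60

Sorted (descending): 74, 70, 67, 64, 64, 60
The 2 values of 64 occupy positions 4–5 → average rank (4+5)/2 = 4.5.
Rank 6 → value 60.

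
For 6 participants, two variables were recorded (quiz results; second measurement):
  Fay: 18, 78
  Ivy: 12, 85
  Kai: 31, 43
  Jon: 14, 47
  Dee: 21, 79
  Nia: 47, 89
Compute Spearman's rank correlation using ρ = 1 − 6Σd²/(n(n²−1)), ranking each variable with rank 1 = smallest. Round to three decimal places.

0.086

Ranks of variable 1: 3, 1, 5, 2, 4, 6
Ranks of variable 2: 3, 5, 1, 2, 4, 6
d = r₁ − r₂: 0, -4, 4, 0, 0, 0
d²: 0, 16, 16, 0, 0, 0; Σd² = 32
ρ = 1 − 6·32/(6·35) = 1 − 192/210 = 0.086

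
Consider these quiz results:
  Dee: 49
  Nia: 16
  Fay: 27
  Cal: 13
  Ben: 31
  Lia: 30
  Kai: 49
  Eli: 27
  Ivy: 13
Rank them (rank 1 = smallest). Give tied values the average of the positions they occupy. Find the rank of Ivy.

1.5

Sorted (ascending): 13, 13, 16, 27, 27, 30, 31, 49, 49
The 2 values of 13 occupy positions 1–2 → average rank (1+2)/2 = 1.5.
The 2 values of 27 occupy positions 4–5 → average rank (4+5)/2 = 4.5.
The 2 values of 49 occupy positions 8–9 → average rank (8+9)/2 = 8.5.
Ivy has value 13 → rank 1.5.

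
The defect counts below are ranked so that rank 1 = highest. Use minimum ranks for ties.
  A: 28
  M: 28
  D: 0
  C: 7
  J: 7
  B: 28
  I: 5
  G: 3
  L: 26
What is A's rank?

1

Sorted (descending): 28, 28, 28, 26, 7, 7, 5, 3, 0
The 3 values of 28 occupy positions 1–3 → each gets rank 1.
The 2 values of 7 occupy positions 5–6 → each gets rank 5.
A has value 28 → rank 1.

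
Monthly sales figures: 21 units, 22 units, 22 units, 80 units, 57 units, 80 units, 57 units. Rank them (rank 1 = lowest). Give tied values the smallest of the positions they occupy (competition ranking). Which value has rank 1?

Sorted (ascending): 21, 22, 22, 57, 57, 80, 80
The 2 values of 22 occupy positions 2–3 → each gets rank 2.
The 2 values of 57 occupy positions 4–5 → each gets rank 4.
The 2 values of 80 occupy positions 6–7 → each gets rank 6.
Rank 1 → value 21.

21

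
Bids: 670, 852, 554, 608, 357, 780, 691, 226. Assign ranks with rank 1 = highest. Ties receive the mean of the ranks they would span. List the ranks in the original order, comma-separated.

Sorted (descending): 852, 780, 691, 670, 608, 554, 357, 226
No ties — each value takes its position as its rank.

4, 1, 6, 5, 7, 2, 3, 8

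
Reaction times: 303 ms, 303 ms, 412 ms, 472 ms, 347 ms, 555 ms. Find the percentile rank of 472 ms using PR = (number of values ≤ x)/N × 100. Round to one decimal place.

N = 6.
Strictly below 472: 4. Equal to 472: 1.
PR = 5/6 × 100 = 83.3

83.3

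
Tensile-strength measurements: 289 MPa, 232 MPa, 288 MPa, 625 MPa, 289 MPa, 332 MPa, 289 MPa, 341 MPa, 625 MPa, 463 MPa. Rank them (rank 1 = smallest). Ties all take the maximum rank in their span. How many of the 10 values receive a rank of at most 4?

Sorted (ascending): 232, 288, 289, 289, 289, 332, 341, 463, 625, 625
The 3 values of 289 occupy positions 3–5 → each gets rank 5.
The 2 values of 625 occupy positions 9–10 → each gets rank 10.
Ranks ≤ 4: {1, 2} → 2 values.

2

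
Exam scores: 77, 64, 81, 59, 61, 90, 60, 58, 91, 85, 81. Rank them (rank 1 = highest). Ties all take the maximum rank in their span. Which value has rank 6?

Sorted (descending): 91, 90, 85, 81, 81, 77, 64, 61, 60, 59, 58
The 2 values of 81 occupy positions 4–5 → each gets rank 5.
Rank 6 → value 77.

77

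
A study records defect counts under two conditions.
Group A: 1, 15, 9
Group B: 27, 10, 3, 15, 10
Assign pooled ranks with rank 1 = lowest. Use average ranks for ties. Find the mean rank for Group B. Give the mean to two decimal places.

5.10

Sorted (ascending): 1, 3, 9, 10, 10, 15, 15, 27
The 2 values of 10 occupy positions 4–5 → average rank (4+5)/2 = 4.5.
The 2 values of 15 occupy positions 6–7 → average rank (6+7)/2 = 6.5.
Group B values → pooled ranks: 27→8, 10→4.5, 3→2, 15→6.5, 10→4.5
Mean rank = (8 + 4.5 + 2 + 6.5 + 4.5) / 5 = 5.10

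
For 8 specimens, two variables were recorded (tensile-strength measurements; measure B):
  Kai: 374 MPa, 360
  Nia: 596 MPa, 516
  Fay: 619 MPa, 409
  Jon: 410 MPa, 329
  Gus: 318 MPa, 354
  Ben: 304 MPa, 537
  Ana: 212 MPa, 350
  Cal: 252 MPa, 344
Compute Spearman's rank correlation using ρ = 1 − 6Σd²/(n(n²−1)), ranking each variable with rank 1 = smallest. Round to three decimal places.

0.310

Ranks of variable 1: 5, 7, 8, 6, 4, 3, 1, 2
Ranks of variable 2: 5, 7, 6, 1, 4, 8, 3, 2
d = r₁ − r₂: 0, 0, 2, 5, 0, -5, -2, 0
d²: 0, 0, 4, 25, 0, 25, 4, 0; Σd² = 58
ρ = 1 − 6·58/(8·63) = 1 − 348/504 = 0.310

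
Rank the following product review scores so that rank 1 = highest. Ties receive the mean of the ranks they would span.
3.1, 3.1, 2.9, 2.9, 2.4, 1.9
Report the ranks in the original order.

Sorted (descending): 3.1, 3.1, 2.9, 2.9, 2.4, 1.9
The 2 values of 3.1 occupy positions 1–2 → average rank (1+2)/2 = 1.5.
The 2 values of 2.9 occupy positions 3–4 → average rank (3+4)/2 = 3.5.

1.5, 1.5, 3.5, 3.5, 5, 6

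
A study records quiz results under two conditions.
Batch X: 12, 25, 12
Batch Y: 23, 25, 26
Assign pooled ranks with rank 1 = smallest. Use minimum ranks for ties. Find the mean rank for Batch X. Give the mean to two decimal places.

Sorted (ascending): 12, 12, 23, 25, 25, 26
The 2 values of 12 occupy positions 1–2 → each gets rank 1.
The 2 values of 25 occupy positions 4–5 → each gets rank 4.
Batch X values → pooled ranks: 12→1, 25→4, 12→1
Mean rank = (1 + 4 + 1) / 3 = 2.00

2.00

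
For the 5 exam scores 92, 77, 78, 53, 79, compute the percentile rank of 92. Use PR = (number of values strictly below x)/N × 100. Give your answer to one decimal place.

N = 5.
Strictly below 92: 4. Equal to 92: 1.
PR = 4/5 × 100 = 80.0

80.0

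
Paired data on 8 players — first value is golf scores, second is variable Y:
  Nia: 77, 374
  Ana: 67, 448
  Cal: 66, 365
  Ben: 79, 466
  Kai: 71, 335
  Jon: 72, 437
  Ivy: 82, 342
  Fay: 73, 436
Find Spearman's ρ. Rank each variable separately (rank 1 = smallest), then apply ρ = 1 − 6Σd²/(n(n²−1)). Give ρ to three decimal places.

Ranks of variable 1: 6, 2, 1, 7, 3, 4, 8, 5
Ranks of variable 2: 4, 7, 3, 8, 1, 6, 2, 5
d = r₁ − r₂: 2, -5, -2, -1, 2, -2, 6, 0
d²: 4, 25, 4, 1, 4, 4, 36, 0; Σd² = 78
ρ = 1 − 6·78/(8·63) = 1 − 468/504 = 0.071

0.071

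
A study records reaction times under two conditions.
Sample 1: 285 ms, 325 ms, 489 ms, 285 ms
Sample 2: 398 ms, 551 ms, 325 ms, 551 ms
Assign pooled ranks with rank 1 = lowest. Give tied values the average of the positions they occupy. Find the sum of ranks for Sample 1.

12.5

Sorted (ascending): 285, 285, 325, 325, 398, 489, 551, 551
The 2 values of 285 occupy positions 1–2 → average rank (1+2)/2 = 1.5.
The 2 values of 325 occupy positions 3–4 → average rank (3+4)/2 = 3.5.
The 2 values of 551 occupy positions 7–8 → average rank (7+8)/2 = 7.5.
Sample 1 values → pooled ranks: 285→1.5, 325→3.5, 489→6, 285→1.5
Rank sum = 1.5 + 3.5 + 6 + 1.5 = 12.5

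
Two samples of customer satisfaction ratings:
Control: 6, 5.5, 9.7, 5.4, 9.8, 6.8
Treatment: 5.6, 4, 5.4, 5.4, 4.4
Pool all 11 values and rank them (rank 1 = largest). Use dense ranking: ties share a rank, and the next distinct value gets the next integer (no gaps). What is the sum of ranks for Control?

Sorted (descending): 9.8, 9.7, 6.8, 6, 5.6, 5.5, 5.4, 5.4, 5.4, 4.4, 4
The 3 values of 5.4 share dense rank 7.
Remaining distinct values take the next consecutive integers.
Control values → pooled ranks: 6→4, 5.5→6, 9.7→2, 5.4→7, 9.8→1, 6.8→3
Rank sum = 4 + 6 + 2 + 7 + 1 + 3 = 23

23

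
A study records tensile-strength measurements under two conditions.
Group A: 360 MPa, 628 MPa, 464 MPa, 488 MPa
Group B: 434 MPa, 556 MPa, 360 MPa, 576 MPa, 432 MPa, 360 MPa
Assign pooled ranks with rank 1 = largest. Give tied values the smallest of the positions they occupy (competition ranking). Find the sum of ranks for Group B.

34

Sorted (descending): 628, 576, 556, 488, 464, 434, 432, 360, 360, 360
The 3 values of 360 occupy positions 8–10 → each gets rank 8.
Group B values → pooled ranks: 434→6, 556→3, 360→8, 576→2, 432→7, 360→8
Rank sum = 6 + 3 + 8 + 2 + 7 + 8 = 34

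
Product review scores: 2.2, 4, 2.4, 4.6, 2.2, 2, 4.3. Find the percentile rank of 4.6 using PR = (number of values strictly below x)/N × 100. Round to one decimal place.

N = 7.
Strictly below 4.6: 6. Equal to 4.6: 1.
PR = 6/7 × 100 = 85.7

85.7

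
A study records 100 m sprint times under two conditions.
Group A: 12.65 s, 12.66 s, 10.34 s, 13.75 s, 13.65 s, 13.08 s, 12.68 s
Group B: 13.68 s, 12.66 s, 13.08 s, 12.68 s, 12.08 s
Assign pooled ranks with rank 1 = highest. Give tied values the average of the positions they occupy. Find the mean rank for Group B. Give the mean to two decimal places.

Sorted (descending): 13.75, 13.68, 13.65, 13.08, 13.08, 12.68, 12.68, 12.66, 12.66, 12.65, 12.08, 10.34
The 2 values of 13.08 occupy positions 4–5 → average rank (4+5)/2 = 4.5.
The 2 values of 12.68 occupy positions 6–7 → average rank (6+7)/2 = 6.5.
The 2 values of 12.66 occupy positions 8–9 → average rank (8+9)/2 = 8.5.
Group B values → pooled ranks: 13.68→2, 12.66→8.5, 13.08→4.5, 12.68→6.5, 12.08→11
Mean rank = (2 + 8.5 + 4.5 + 6.5 + 11) / 5 = 6.50

6.50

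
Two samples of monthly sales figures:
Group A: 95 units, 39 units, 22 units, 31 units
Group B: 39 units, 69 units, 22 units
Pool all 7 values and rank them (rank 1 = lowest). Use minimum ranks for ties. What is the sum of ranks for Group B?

11

Sorted (ascending): 22, 22, 31, 39, 39, 69, 95
The 2 values of 22 occupy positions 1–2 → each gets rank 1.
The 2 values of 39 occupy positions 4–5 → each gets rank 4.
Group B values → pooled ranks: 39→4, 69→6, 22→1
Rank sum = 4 + 6 + 1 = 11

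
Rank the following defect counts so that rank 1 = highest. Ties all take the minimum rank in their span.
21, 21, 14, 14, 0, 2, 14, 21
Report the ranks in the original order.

Sorted (descending): 21, 21, 21, 14, 14, 14, 2, 0
The 3 values of 21 occupy positions 1–3 → each gets rank 1.
The 3 values of 14 occupy positions 4–6 → each gets rank 4.

1, 1, 4, 4, 8, 7, 4, 1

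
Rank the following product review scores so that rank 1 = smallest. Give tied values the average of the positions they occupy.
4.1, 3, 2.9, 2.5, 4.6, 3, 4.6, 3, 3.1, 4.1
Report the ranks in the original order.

7.5, 4, 2, 1, 9.5, 4, 9.5, 4, 6, 7.5

Sorted (ascending): 2.5, 2.9, 3, 3, 3, 3.1, 4.1, 4.1, 4.6, 4.6
The 3 values of 3 occupy positions 3–5 → average rank 4.
The 2 values of 4.1 occupy positions 7–8 → average rank (7+8)/2 = 7.5.
The 2 values of 4.6 occupy positions 9–10 → average rank (9+10)/2 = 9.5.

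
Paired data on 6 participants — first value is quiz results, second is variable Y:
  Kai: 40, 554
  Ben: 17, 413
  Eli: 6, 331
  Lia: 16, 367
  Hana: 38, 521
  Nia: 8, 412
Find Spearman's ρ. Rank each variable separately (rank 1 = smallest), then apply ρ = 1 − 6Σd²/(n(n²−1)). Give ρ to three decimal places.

Ranks of variable 1: 6, 4, 1, 3, 5, 2
Ranks of variable 2: 6, 4, 1, 2, 5, 3
d = r₁ − r₂: 0, 0, 0, 1, 0, -1
d²: 0, 0, 0, 1, 0, 1; Σd² = 2
ρ = 1 − 6·2/(6·35) = 1 − 12/210 = 0.943

0.943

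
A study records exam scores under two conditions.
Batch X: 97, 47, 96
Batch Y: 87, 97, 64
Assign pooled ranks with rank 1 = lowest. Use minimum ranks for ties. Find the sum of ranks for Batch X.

Sorted (ascending): 47, 64, 87, 96, 97, 97
The 2 values of 97 occupy positions 5–6 → each gets rank 5.
Batch X values → pooled ranks: 97→5, 47→1, 96→4
Rank sum = 5 + 1 + 4 = 10

10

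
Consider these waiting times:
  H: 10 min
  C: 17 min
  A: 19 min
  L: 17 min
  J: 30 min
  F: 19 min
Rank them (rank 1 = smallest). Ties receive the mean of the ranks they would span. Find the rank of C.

2.5

Sorted (ascending): 10, 17, 17, 19, 19, 30
The 2 values of 17 occupy positions 2–3 → average rank (2+3)/2 = 2.5.
The 2 values of 19 occupy positions 4–5 → average rank (4+5)/2 = 4.5.
C has value 17 min → rank 2.5.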